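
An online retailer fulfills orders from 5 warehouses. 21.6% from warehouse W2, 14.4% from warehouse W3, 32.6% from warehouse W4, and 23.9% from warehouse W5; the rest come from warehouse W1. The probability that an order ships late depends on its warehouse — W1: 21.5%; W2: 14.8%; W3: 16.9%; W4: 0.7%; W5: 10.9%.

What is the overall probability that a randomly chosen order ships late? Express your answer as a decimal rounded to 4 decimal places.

0.1008

P(W1) = 1 − (0.216 + 0.144 + 0.326 + 0.239) = 0.075.
Summing over the partition,
P(L) = P(L|W1)·P(W1) + P(L|W2)·P(W2) + P(L|W3)·P(W3) + P(L|W4)·P(W4) + P(L|W5)·P(W5)
      = 0.215·0.075 + 0.148·0.216 + 0.169·0.144 + 0.007·0.326 + 0.109·0.239
      = 0.016125 + 0.031968 + 0.024336 + 0.002282 + 0.026051 = 0.100762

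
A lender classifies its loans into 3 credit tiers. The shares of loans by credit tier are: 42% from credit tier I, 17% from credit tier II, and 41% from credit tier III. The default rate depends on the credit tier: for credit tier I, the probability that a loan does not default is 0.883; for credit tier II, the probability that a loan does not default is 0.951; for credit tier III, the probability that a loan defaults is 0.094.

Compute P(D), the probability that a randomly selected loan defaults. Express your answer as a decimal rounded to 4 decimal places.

P(D) ≈ 0.0960

P(D|I) = 1 − 0.883 = 0.117.
P(D|II) = 1 − 0.951 = 0.049.
P(D) = P(D|I)·P(I) + P(D|II)·P(II) + P(D|III)·P(III)
      = 0.117·0.42 + 0.049·0.17 + 0.094·0.41
      = 0.04914 + 0.00833 + 0.03854 = 0.09601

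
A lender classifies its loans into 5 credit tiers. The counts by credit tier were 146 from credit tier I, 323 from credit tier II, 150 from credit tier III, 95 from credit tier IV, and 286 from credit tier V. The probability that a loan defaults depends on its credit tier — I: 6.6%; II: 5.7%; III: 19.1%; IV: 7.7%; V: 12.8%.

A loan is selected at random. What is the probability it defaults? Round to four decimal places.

P(D) ≈ 0.1006

Total: 146 + 323 + 150 + 95 + 286 = 1000.
P(I) = 146/1000 = 0.146. P(II) = 323/1000 = 0.323. P(III) = 150/1000 = 0.15. P(IV) = 95/1000 = 0.095. P(V) = 286/1000 = 0.286.
P(D) = P(D|I)·P(I) + P(D|II)·P(II) + P(D|III)·P(III) + P(D|IV)·P(IV) + P(D|V)·P(V)
      = 0.066·0.146 + 0.057·0.323 + 0.191·0.15 + 0.077·0.095 + 0.128·0.286
      = 0.009636 + 0.018411 + 0.02865 + 0.007315 + 0.036608 = 0.10062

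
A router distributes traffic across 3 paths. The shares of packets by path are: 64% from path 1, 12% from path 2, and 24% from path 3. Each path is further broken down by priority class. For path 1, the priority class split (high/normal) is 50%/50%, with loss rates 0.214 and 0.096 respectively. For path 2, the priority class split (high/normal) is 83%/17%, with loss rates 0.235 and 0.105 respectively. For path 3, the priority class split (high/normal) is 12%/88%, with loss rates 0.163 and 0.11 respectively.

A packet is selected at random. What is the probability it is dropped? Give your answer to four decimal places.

0.1527

P(L|1) = 0.5·0.214 + 0.5·0.096 = 0.107 + 0.048 = 0.155
P(L|2) = 0.83·0.235 + 0.17·0.105 = 0.19505 + 0.01785 = 0.2129
P(L|3) = 0.12·0.163 + 0.88·0.11 = 0.01956 + 0.0968 = 0.11636
By total probability over the outer partition,
P(L) = 0.64·0.155 + 0.12·0.2129 + 0.24·0.11636
      = 0.0992 + 0.025548 + 0.0279264 = 0.1526744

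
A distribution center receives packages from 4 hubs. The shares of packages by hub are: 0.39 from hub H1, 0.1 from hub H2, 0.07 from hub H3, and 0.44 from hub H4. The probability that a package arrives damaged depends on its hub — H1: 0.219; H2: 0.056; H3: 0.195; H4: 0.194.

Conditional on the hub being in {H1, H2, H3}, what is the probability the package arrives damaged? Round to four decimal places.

0.1869

Let S = {H1, H2, H3}.
P(S) = 0.39 + 0.1 + 0.07 = 0.56.
P(D ∩ S) = 0.219·0.39 + 0.056·0.1 + 0.195·0.07 = 0.08541 + 0.0056 + 0.01365 = 0.10466.
P(D | S) = 0.10466 / 0.56 = 0.186893…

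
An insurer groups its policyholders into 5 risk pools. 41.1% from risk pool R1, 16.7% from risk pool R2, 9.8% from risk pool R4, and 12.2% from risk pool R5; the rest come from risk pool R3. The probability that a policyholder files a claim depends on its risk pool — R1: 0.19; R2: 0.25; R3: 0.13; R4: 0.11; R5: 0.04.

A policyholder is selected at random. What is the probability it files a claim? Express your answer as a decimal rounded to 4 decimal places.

P(R3) = 1 − (0.411 + 0.167 + 0.098 + 0.122) = 0.202.
Using total probability over the partition,
P(C) = P(C|R1)·P(R1) + P(C|R2)·P(R2) + P(C|R3)·P(R3) + P(C|R4)·P(R4) + P(C|R5)·P(R5)
      = 0.19·0.411 + 0.25·0.167 + 0.13·0.202 + 0.11·0.098 + 0.04·0.122
      = 0.07809 + 0.04175 + 0.02626 + 0.01078 + 0.00488 = 0.16176

P(C) ≈ 0.1618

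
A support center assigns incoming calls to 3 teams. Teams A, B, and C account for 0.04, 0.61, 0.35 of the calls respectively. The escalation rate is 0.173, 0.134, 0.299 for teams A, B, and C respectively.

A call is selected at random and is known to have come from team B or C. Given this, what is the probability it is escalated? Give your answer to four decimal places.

Let S = {B, C}.
P(S) = 0.61 + 0.35 = 0.96.
P(E ∩ S) = 0.134·0.61 + 0.299·0.35 = 0.08174 + 0.10465 = 0.18639.
P(E | S) = 0.18639 / 0.96 = 0.194156…

0.1942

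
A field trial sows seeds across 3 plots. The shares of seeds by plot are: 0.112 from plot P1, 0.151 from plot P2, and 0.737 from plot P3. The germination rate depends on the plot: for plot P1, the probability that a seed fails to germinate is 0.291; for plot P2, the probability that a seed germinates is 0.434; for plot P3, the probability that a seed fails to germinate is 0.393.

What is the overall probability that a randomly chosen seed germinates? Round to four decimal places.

0.5923

P(G|P1) = 1 − 0.291 = 0.709.
P(G|P3) = 1 − 0.393 = 0.607.
By the law of total probability,
P(G) = P(G|P1)·P(P1) + P(G|P2)·P(P2) + P(G|P3)·P(P3)
      = 0.709·0.112 + 0.434·0.151 + 0.607·0.737
      = 0.079408 + 0.065534 + 0.447359 = 0.592301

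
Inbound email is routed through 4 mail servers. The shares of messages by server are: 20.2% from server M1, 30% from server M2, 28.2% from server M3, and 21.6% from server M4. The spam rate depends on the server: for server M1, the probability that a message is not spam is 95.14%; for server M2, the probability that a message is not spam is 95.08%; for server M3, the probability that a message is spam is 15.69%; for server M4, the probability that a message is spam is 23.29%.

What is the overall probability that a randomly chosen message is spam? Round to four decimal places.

P(S) ≈ 0.1191

P(S|M1) = 1 − 0.9514 = 0.0486.
P(S|M2) = 1 − 0.9508 = 0.0492.
Using total probability over the partition,
P(S) = P(S|M1)·P(M1) + P(S|M2)·P(M2) + P(S|M3)·P(M3) + P(S|M4)·P(M4)
      = 0.0486·0.202 + 0.0492·0.3 + 0.1569·0.282 + 0.2329·0.216
      = 0.0098172 + 0.01476 + 0.0442458 + 0.0503064 = 0.1191294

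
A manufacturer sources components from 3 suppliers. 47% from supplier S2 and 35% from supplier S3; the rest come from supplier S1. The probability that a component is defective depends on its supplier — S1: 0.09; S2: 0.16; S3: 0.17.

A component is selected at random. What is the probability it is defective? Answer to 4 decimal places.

0.1509

P(S1) = 1 − (0.47 + 0.35) = 0.18.
By the law of total probability,
P(D) = P(D|S1)·P(S1) + P(D|S2)·P(S2) + P(D|S3)·P(S3)
      = 0.09·0.18 + 0.16·0.47 + 0.17·0.35
      = 0.0162 + 0.0752 + 0.0595 = 0.1509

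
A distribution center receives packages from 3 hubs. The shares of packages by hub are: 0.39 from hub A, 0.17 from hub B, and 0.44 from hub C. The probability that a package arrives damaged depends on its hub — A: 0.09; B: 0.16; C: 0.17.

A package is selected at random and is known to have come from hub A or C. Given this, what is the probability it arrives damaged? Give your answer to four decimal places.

0.1324

Let S = {A, C}.
P(S) = 0.39 + 0.44 = 0.83.
P(D ∩ S) = 0.09·0.39 + 0.17·0.44 = 0.0351 + 0.0748 = 0.1099.
P(D | S) = 0.1099 / 0.83 = 0.132410…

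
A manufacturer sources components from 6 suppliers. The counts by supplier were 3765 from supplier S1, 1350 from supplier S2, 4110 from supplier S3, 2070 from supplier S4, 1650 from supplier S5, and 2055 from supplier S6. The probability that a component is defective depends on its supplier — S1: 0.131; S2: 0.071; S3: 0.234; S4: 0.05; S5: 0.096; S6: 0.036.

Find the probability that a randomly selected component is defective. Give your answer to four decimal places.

Total: 3765 + 1350 + 4110 + 2070 + 1650 + 2055 = 15000.
P(S1) = 3765/15000 = 0.251. P(S2) = 1350/15000 = 0.09. P(S3) = 4110/15000 = 0.274. P(S4) = 2070/15000 = 0.138. P(S5) = 1650/15000 = 0.11. P(S6) = 2055/15000 = 0.137.
P(D) = P(D|S1)·P(S1) + P(D|S2)·P(S2) + P(D|S3)·P(S3) + P(D|S4)·P(S4) + P(D|S5)·P(S5) + P(D|S6)·P(S6)
      = 0.131·0.251 + 0.071·0.09 + 0.234·0.274 + 0.05·0.138 + 0.096·0.11 + 0.036·0.137
      = 0.032881 + 0.00639 + 0.064116 + 0.0069 + 0.01056 + 0.004932 = 0.125779

P(D) ≈ 0.1258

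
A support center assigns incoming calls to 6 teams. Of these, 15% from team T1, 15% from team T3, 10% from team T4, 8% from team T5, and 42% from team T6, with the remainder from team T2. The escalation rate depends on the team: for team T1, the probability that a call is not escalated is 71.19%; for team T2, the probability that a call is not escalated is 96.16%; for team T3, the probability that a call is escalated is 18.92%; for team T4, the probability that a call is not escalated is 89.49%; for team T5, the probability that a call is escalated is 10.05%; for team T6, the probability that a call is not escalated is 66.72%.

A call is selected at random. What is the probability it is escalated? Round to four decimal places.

P(T2) = 1 − (0.15 + 0.15 + 0.1 + 0.08 + 0.42) = 0.1.
P(E|T1) = 1 − 0.7119 = 0.2881.
P(E|T2) = 1 − 0.9616 = 0.0384.
P(E|T4) = 1 − 0.8949 = 0.1051.
P(E|T6) = 1 − 0.6672 = 0.3328.
Using total probability over the partition,
P(E) = P(E|T1)·P(T1) + P(E|T2)·P(T2) + P(E|T3)·P(T3) + P(E|T4)·P(T4) + P(E|T5)·P(T5) + P(E|T6)·P(T6)
      = 0.2881·0.15 + 0.0384·0.1 + 0.1892·0.15 + 0.1051·0.1 + 0.1005·0.08 + 0.3328·0.42
      = 0.043215 + 0.00384 + 0.02838 + 0.01051 + 0.00804 + 0.139776 = 0.233761

0.2338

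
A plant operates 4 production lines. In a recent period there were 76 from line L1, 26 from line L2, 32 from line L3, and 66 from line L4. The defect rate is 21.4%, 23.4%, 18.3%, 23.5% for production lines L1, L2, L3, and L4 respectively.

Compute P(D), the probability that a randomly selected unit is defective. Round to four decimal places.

P(D) ≈ 0.2186

Total: 76 + 26 + 32 + 66 = 200.
P(L1) = 76/200 = 0.38. P(L2) = 26/200 = 0.13. P(L3) = 32/200 = 0.16. P(L4) = 66/200 = 0.33.
Using total probability over the partition,
P(D) = P(D|L1)·P(L1) + P(D|L2)·P(L2) + P(D|L3)·P(L3) + P(D|L4)·P(L4)
      = 0.214·0.38 + 0.234·0.13 + 0.183·0.16 + 0.235·0.33
      = 0.08132 + 0.03042 + 0.02928 + 0.07755 = 0.21857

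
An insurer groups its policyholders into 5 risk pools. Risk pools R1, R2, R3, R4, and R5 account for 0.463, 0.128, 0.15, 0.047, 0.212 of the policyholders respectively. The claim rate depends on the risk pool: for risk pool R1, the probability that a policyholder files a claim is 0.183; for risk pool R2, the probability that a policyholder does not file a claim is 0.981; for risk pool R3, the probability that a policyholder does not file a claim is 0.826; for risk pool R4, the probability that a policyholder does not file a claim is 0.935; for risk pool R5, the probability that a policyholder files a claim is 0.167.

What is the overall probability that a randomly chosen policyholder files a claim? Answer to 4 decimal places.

P(C) ≈ 0.1517

P(C|R2) = 1 − 0.981 = 0.019.
P(C|R3) = 1 − 0.826 = 0.174.
P(C|R4) = 1 − 0.935 = 0.065.
P(C) = P(C|R1)·P(R1) + P(C|R2)·P(R2) + P(C|R3)·P(R3) + P(C|R4)·P(R4) + P(C|R5)·P(R5)
      = 0.183·0.463 + 0.019·0.128 + 0.174·0.15 + 0.065·0.047 + 0.167·0.212
      = 0.084729 + 0.002432 + 0.0261 + 0.003055 + 0.035404 = 0.15172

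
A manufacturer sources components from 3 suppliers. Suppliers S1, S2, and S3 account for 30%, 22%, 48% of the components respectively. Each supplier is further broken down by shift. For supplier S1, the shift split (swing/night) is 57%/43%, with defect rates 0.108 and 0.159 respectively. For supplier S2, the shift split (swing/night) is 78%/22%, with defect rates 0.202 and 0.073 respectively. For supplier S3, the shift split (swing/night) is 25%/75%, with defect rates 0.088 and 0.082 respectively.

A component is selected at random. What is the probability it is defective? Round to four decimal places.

0.1173

P(D|S1) = 0.57·0.108 + 0.43·0.159 = 0.06156 + 0.06837 = 0.12993
P(D|S2) = 0.78·0.202 + 0.22·0.073 = 0.15756 + 0.01606 = 0.17362
P(D|S3) = 0.25·0.088 + 0.75·0.082 = 0.022 + 0.0615 = 0.0835
By total probability over the outer partition,
P(D) = 0.3·0.12993 + 0.22·0.17362 + 0.48·0.0835
      = 0.038979 + 0.0381964 + 0.04008 = 0.1172554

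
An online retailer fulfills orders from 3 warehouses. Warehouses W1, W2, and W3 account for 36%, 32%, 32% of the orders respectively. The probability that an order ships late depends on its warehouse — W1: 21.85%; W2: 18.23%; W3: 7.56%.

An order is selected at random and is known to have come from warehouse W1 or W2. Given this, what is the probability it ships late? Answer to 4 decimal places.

Let S = {W1, W2}.
P(S) = 0.36 + 0.32 = 0.68.
P(L ∩ S) = 0.2185·0.36 + 0.1823·0.32 = 0.07866 + 0.058336 = 0.136996.
P(L | S) = 0.136996 / 0.68 = 0.201465…

0.2015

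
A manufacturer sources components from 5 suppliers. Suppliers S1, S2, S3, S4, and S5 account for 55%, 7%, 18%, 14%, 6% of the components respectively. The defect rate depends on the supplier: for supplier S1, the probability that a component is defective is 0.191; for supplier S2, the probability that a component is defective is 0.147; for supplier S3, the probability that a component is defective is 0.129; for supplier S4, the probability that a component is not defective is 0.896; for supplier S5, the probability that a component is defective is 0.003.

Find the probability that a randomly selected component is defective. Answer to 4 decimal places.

P(D|S4) = 1 − 0.896 = 0.104.
P(D) = P(D|S1)·P(S1) + P(D|S2)·P(S2) + P(D|S3)·P(S3) + P(D|S4)·P(S4) + P(D|S5)·P(S5)
      = 0.191·0.55 + 0.147·0.07 + 0.129·0.18 + 0.104·0.14 + 0.003·0.06
      = 0.10505 + 0.01029 + 0.02322 + 0.01456 + 0.00018 = 0.1533

P(D) ≈ 0.1533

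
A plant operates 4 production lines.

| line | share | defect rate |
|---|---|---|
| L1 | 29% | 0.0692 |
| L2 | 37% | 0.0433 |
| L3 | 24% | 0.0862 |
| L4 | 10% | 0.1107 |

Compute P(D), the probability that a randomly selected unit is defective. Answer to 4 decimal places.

0.0678

Summing over the partition,
P(D) = P(D|L1)·P(L1) + P(D|L2)·P(L2) + P(D|L3)·P(L3) + P(D|L4)·P(L4)
      = 0.0692·0.29 + 0.0433·0.37 + 0.0862·0.24 + 0.1107·0.1
      = 0.020068 + 0.016021 + 0.020688 + 0.01107 = 0.067847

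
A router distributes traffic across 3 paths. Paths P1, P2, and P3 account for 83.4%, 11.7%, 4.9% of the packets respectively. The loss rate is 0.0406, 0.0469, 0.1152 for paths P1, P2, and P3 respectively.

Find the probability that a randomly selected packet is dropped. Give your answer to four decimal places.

0.0450

Using total probability over the partition,
P(L) = P(L|P1)·P(P1) + P(L|P2)·P(P2) + P(L|P3)·P(P3)
      = 0.0406·0.834 + 0.0469·0.117 + 0.1152·0.049
      = 0.0338604 + 0.0054873 + 0.0056448 = 0.0449925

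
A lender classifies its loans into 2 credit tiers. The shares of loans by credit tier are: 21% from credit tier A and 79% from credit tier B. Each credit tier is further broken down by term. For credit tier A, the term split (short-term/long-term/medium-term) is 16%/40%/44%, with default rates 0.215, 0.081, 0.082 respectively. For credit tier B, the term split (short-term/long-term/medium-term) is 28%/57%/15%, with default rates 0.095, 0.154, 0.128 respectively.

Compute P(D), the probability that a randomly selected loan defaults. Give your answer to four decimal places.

P(D|A) = 0.16·0.215 + 0.4·0.081 + 0.44·0.082 = 0.0344 + 0.0324 + 0.03608 = 0.10288
P(D|B) = 0.28·0.095 + 0.57·0.154 + 0.15·0.128 = 0.0266 + 0.08778 + 0.0192 = 0.13358
By total probability over the outer partition,
P(D) = 0.21·0.10288 + 0.79·0.13358
      = 0.0216048 + 0.1055282 = 0.127133

P(D) ≈ 0.1271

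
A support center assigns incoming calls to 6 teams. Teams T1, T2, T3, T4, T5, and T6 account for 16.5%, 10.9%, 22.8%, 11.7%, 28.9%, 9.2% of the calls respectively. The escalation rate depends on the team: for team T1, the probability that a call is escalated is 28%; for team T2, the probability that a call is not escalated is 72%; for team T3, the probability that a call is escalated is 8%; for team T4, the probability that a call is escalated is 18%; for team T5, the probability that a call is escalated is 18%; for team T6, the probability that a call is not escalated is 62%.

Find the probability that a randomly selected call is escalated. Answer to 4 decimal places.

P(E|T2) = 1 − 0.72 = 0.28.
P(E|T6) = 1 − 0.62 = 0.38.
P(E) = P(E|T1)·P(T1) + P(E|T2)·P(T2) + P(E|T3)·P(T3) + P(E|T4)·P(T4) + P(E|T5)·P(T5) + P(E|T6)·P(T6)
      = 0.28·0.165 + 0.28·0.109 + 0.08·0.228 + 0.18·0.117 + 0.18·0.289 + 0.38·0.092
      = 0.0462 + 0.03052 + 0.01824 + 0.02106 + 0.05202 + 0.03496 = 0.203

P(E) ≈ 0.2030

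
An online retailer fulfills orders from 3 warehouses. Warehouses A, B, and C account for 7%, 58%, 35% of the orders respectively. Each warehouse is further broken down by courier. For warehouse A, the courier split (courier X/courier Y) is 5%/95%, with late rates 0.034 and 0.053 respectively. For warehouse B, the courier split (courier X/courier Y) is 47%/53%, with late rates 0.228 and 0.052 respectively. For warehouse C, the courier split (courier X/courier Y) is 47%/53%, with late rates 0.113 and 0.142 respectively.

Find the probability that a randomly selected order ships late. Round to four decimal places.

P(L|A) = 0.05·0.034 + 0.95·0.053 = 0.0017 + 0.05035 = 0.05205
P(L|B) = 0.47·0.228 + 0.53·0.052 = 0.10716 + 0.02756 = 0.13472
P(L|C) = 0.47·0.113 + 0.53·0.142 = 0.05311 + 0.07526 = 0.12837
By total probability over the outer partition,
P(L) = 0.07·0.05205 + 0.58·0.13472 + 0.35·0.12837
      = 0.0036435 + 0.0781376 + 0.0449295 = 0.1267106

0.1267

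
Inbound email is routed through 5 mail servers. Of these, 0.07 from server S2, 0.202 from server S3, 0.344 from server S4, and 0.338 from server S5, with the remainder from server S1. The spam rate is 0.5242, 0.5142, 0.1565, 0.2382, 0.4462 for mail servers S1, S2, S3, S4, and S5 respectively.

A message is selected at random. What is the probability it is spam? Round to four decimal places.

P(S1) = 1 − (0.07 + 0.202 + 0.344 + 0.338) = 0.046.
Summing over the partition,
P(S) = P(S|S1)·P(S1) + P(S|S2)·P(S2) + P(S|S3)·P(S3) + P(S|S4)·P(S4) + P(S|S5)·P(S5)
      = 0.5242·0.046 + 0.5142·0.07 + 0.1565·0.202 + 0.2382·0.344 + 0.4462·0.338
      = 0.0241132 + 0.035994 + 0.031613 + 0.0819408 + 0.1508156 = 0.3244766

P(S) ≈ 0.3245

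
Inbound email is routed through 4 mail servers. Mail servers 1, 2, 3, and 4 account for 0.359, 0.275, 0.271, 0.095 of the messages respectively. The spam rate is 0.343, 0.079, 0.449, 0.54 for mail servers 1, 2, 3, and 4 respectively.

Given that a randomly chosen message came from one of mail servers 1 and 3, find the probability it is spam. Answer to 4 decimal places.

Let J = {1, 3}.
P(J) = 0.359 + 0.271 = 0.63.
P(S ∩ J) = 0.343·0.359 + 0.449·0.271 = 0.123137 + 0.121679 = 0.244816.
P(S | J) = 0.244816 / 0.63 = 0.388597…

P(S|J) ≈ 0.3886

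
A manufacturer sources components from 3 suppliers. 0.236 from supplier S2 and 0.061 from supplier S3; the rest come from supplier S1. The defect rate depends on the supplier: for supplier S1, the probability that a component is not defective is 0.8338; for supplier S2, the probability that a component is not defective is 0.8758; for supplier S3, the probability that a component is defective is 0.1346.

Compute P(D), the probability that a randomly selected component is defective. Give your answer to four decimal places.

P(S1) = 1 − (0.236 + 0.061) = 0.703.
P(D|S1) = 1 − 0.8338 = 0.1662.
P(D|S2) = 1 − 0.8758 = 0.1242.
P(D) = P(D|S1)·P(S1) + P(D|S2)·P(S2) + P(D|S3)·P(S3)
      = 0.1662·0.703 + 0.1242·0.236 + 0.1346·0.061
      = 0.1168386 + 0.0293112 + 0.0082106 = 0.1543604

P(D) ≈ 0.1544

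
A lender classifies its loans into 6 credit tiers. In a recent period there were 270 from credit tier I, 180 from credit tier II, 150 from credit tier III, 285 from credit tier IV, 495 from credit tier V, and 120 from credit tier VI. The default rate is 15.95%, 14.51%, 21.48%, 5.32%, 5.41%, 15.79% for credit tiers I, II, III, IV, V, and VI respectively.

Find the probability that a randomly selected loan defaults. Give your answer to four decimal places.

Total: 270 + 180 + 150 + 285 + 495 + 120 = 1500.
P(I) = 270/1500 = 0.18. P(II) = 180/1500 = 0.12. P(III) = 150/1500 = 0.1. P(IV) = 285/1500 = 0.19. P(V) = 495/1500 = 0.33. P(VI) = 120/1500 = 0.08.
P(D) = P(D|I)·P(I) + P(D|II)·P(II) + P(D|III)·P(III) + P(D|IV)·P(IV) + P(D|V)·P(V) + P(D|VI)·P(VI)
      = 0.1595·0.18 + 0.1451·0.12 + 0.2148·0.1 + 0.0532·0.19 + 0.0541·0.33 + 0.1579·0.08
      = 0.02871 + 0.017412 + 0.02148 + 0.010108 + 0.017853 + 0.012632 = 0.108195

0.1082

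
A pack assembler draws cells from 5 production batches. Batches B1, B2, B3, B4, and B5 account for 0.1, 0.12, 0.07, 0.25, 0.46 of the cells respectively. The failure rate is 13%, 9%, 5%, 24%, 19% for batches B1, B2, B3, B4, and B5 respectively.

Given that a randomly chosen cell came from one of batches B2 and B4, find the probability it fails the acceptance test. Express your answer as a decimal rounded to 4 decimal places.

0.1914

Let S = {B2, B4}.
P(S) = 0.12 + 0.25 = 0.37.
P(F ∩ S) = 0.09·0.12 + 0.24·0.25 = 0.0108 + 0.06 = 0.0708.
P(F | S) = 0.0708 / 0.37 = 0.191351…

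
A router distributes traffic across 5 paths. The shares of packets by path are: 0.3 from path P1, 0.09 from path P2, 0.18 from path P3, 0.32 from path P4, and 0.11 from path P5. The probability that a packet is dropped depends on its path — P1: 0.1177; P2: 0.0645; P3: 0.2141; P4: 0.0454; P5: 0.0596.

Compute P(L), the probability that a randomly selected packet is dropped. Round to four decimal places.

P(L) ≈ 0.1007

Summing over the partition,
P(L) = P(L|P1)·P(P1) + P(L|P2)·P(P2) + P(L|P3)·P(P3) + P(L|P4)·P(P4) + P(L|P5)·P(P5)
      = 0.1177·0.3 + 0.0645·0.09 + 0.2141·0.18 + 0.0454·0.32 + 0.0596·0.11
      = 0.03531 + 0.005805 + 0.038538 + 0.014528 + 0.006556 = 0.100737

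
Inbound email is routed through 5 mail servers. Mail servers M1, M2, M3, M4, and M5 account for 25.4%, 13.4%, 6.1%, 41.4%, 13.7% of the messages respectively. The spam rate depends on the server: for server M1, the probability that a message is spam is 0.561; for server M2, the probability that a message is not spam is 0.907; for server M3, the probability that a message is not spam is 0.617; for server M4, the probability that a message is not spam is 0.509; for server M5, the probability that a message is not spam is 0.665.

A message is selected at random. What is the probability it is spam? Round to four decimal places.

P(S) ≈ 0.4275

P(S|M2) = 1 − 0.907 = 0.093.
P(S|M3) = 1 − 0.617 = 0.383.
P(S|M4) = 1 − 0.509 = 0.491.
P(S|M5) = 1 − 0.665 = 0.335.
Using total probability over the partition,
P(S) = P(S|M1)·P(M1) + P(S|M2)·P(M2) + P(S|M3)·P(M3) + P(S|M4)·P(M4) + P(S|M5)·P(M5)
      = 0.561·0.254 + 0.093·0.134 + 0.383·0.061 + 0.491·0.414 + 0.335·0.137
      = 0.142494 + 0.012462 + 0.023363 + 0.203274 + 0.045895 = 0.427488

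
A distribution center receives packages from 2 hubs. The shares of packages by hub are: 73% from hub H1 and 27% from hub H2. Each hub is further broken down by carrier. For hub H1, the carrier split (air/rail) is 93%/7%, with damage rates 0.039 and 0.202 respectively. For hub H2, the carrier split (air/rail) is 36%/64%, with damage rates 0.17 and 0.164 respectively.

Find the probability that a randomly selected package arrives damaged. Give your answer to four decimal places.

0.0817

P(D|H1) = 0.93·0.039 + 0.07·0.202 = 0.03627 + 0.01414 = 0.05041
P(D|H2) = 0.36·0.17 + 0.64·0.164 = 0.0612 + 0.10496 = 0.16616
By total probability over the outer partition,
P(D) = 0.73·0.05041 + 0.27·0.16616
      = 0.0367993 + 0.0448632 = 0.0816625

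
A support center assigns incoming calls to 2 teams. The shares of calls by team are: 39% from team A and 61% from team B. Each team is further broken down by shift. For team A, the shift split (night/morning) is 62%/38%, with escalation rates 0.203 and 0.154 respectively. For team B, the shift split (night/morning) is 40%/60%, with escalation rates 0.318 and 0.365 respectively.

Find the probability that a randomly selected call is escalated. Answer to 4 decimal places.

0.2831

P(E|A) = 0.62·0.203 + 0.38·0.154 = 0.12586 + 0.05852 = 0.18438
P(E|B) = 0.4·0.318 + 0.6·0.365 = 0.1272 + 0.219 = 0.3462
By total probability over the outer partition,
P(E) = 0.39·0.18438 + 0.61·0.3462
      = 0.0719082 + 0.211182 = 0.2830902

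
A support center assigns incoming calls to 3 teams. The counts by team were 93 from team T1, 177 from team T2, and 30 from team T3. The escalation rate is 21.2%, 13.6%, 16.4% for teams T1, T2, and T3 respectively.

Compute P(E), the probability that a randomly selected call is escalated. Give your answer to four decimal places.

Total: 93 + 177 + 30 = 300.
P(T1) = 93/300 = 0.31. P(T2) = 177/300 = 0.59. P(T3) = 30/300 = 0.1.
By the law of total probability,
P(E) = P(E|T1)·P(T1) + P(E|T2)·P(T2) + P(E|T3)·P(T3)
      = 0.212·0.31 + 0.136·0.59 + 0.164·0.1
      = 0.06572 + 0.08024 + 0.0164 = 0.16236

0.1624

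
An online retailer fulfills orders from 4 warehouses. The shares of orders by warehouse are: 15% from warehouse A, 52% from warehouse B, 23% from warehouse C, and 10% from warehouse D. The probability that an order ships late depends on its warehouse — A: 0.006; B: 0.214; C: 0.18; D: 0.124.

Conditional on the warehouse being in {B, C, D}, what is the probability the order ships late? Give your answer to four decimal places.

P(L|S) ≈ 0.1942

Let S = {B, C, D}.
P(S) = 0.52 + 0.23 + 0.1 = 0.85.
P(L ∩ S) = 0.214·0.52 + 0.18·0.23 + 0.124·0.1 = 0.11128 + 0.0414 + 0.0124 = 0.16508.
P(L | S) = 0.16508 / 0.85 = 0.194212…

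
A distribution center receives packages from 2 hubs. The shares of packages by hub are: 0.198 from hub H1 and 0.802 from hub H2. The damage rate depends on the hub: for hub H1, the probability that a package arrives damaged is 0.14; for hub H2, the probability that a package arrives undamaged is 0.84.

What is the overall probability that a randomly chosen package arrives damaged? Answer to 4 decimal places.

P(D) ≈ 0.1560

P(D|H2) = 1 − 0.84 = 0.16.
P(D) = P(D|H1)·P(H1) + P(D|H2)·P(H2)
      = 0.14·0.198 + 0.16·0.802
      = 0.02772 + 0.12832 = 0.15604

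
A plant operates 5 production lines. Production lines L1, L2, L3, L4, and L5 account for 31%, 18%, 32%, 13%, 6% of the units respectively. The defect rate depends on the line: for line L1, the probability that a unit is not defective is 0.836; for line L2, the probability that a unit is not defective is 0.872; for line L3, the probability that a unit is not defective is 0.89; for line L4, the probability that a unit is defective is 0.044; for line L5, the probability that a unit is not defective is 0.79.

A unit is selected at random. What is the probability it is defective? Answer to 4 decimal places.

P(D|L1) = 1 − 0.836 = 0.164.
P(D|L2) = 1 − 0.872 = 0.128.
P(D|L3) = 1 − 0.89 = 0.11.
P(D|L5) = 1 − 0.79 = 0.21.
Summing over the partition,
P(D) = P(D|L1)·P(L1) + P(D|L2)·P(L2) + P(D|L3)·P(L3) + P(D|L4)·P(L4) + P(D|L5)·P(L5)
      = 0.164·0.31 + 0.128·0.18 + 0.11·0.32 + 0.044·0.13 + 0.21·0.06
      = 0.05084 + 0.02304 + 0.0352 + 0.00572 + 0.0126 = 0.1274

P(D) ≈ 0.1274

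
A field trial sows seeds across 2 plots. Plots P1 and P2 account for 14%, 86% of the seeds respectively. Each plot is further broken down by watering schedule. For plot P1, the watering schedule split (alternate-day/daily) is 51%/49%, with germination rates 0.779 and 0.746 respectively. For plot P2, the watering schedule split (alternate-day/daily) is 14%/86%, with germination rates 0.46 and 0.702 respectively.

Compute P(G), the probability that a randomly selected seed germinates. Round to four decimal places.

P(G|P1) = 0.51·0.779 + 0.49·0.746 = 0.39729 + 0.36554 = 0.76283
P(G|P2) = 0.14·0.46 + 0.86·0.702 = 0.0644 + 0.60372 = 0.66812
By total probability over the outer partition,
P(G) = 0.14·0.76283 + 0.86·0.66812
      = 0.1067962 + 0.5745832 = 0.6813794

0.6814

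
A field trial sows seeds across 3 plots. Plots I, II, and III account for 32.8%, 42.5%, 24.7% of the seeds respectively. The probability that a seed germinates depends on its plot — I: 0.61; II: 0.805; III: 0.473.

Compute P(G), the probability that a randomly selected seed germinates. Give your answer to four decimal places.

P(G) = P(G|I)·P(I) + P(G|II)·P(II) + P(G|III)·P(III)
      = 0.61·0.328 + 0.805·0.425 + 0.473·0.247
      = 0.20008 + 0.342125 + 0.116831 = 0.659036

0.6590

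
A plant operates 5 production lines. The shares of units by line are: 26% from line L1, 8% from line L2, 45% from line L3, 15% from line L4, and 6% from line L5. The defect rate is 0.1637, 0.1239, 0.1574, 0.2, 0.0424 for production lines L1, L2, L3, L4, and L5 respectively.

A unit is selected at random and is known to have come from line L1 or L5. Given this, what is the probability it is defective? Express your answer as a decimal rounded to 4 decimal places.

Let S = {L1, L5}.
P(S) = 0.26 + 0.06 = 0.32.
P(D ∩ S) = 0.1637·0.26 + 0.0424·0.06 = 0.042562 + 0.002544 = 0.045106.
P(D | S) = 0.045106 / 0.32 = 0.140956…

P(D|S) ≈ 0.1410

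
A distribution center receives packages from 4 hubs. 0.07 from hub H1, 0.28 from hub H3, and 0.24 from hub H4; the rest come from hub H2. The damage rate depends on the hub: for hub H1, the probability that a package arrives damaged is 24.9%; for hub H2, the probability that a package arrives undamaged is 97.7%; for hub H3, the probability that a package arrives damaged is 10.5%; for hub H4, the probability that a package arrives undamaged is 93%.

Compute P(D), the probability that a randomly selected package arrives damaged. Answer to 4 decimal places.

0.0731

P(H2) = 1 − (0.07 + 0.28 + 0.24) = 0.41.
P(D|H2) = 1 − 0.977 = 0.023.
P(D|H4) = 1 − 0.93 = 0.07.
Using total probability over the partition,
P(D) = P(D|H1)·P(H1) + P(D|H2)·P(H2) + P(D|H3)·P(H3) + P(D|H4)·P(H4)
      = 0.249·0.07 + 0.023·0.41 + 0.105·0.28 + 0.07·0.24
      = 0.01743 + 0.00943 + 0.0294 + 0.0168 = 0.07306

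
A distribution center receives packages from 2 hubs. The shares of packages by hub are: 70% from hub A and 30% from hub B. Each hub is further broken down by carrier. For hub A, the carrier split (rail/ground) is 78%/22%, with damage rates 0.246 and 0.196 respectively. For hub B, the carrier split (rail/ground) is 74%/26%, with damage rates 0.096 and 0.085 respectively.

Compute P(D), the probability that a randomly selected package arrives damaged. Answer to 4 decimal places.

P(D) ≈ 0.1924

P(D|A) = 0.78·0.246 + 0.22·0.196 = 0.19188 + 0.04312 = 0.235
P(D|B) = 0.74·0.096 + 0.26·0.085 = 0.07104 + 0.0221 = 0.09314
Then overall,
P(D) = 0.7·0.235 + 0.3·0.09314
      = 0.1645 + 0.027942 = 0.192442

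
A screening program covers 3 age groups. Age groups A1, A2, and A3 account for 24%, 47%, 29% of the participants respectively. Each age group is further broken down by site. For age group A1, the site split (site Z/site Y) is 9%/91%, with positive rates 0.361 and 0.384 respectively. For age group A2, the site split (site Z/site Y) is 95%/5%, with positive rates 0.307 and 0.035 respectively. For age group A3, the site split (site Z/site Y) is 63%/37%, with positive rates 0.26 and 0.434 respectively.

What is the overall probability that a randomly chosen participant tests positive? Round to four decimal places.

0.3236

P(T|A1) = 0.09·0.361 + 0.91·0.384 = 0.03249 + 0.34944 = 0.38193
P(T|A2) = 0.95·0.307 + 0.05·0.035 = 0.29165 + 0.00175 = 0.2934
P(T|A3) = 0.63·0.26 + 0.37·0.434 = 0.1638 + 0.16058 = 0.32438
By total probability over the outer partition,
P(T) = 0.24·0.38193 + 0.47·0.2934 + 0.29·0.32438
      = 0.0916632 + 0.137898 + 0.0940702 = 0.3236314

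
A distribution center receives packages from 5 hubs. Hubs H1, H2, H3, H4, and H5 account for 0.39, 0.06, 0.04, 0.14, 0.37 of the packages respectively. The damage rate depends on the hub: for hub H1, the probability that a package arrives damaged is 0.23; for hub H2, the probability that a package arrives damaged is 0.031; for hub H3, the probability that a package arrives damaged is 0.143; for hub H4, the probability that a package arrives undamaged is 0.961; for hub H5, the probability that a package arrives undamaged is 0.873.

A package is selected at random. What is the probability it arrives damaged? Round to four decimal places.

P(D|H4) = 1 − 0.961 = 0.039.
P(D|H5) = 1 − 0.873 = 0.127.
P(D) = P(D|H1)·P(H1) + P(D|H2)·P(H2) + P(D|H3)·P(H3) + P(D|H4)·P(H4) + P(D|H5)·P(H5)
      = 0.23·0.39 + 0.031·0.06 + 0.143·0.04 + 0.039·0.14 + 0.127·0.37
      = 0.0897 + 0.00186 + 0.00572 + 0.00546 + 0.04699 = 0.14973

P(D) ≈ 0.1497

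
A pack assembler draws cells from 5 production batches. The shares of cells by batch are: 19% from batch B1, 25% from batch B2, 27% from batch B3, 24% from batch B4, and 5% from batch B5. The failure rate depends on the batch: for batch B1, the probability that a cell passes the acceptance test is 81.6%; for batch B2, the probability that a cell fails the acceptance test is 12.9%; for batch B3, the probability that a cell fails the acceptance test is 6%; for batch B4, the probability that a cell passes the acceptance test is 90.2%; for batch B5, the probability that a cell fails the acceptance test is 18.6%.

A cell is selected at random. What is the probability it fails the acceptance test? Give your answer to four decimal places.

0.1162

P(F|B1) = 1 − 0.816 = 0.184.
P(F|B4) = 1 − 0.902 = 0.098.
Using total probability over the partition,
P(F) = P(F|B1)·P(B1) + P(F|B2)·P(B2) + P(F|B3)·P(B3) + P(F|B4)·P(B4) + P(F|B5)·P(B5)
      = 0.184·0.19 + 0.129·0.25 + 0.06·0.27 + 0.098·0.24 + 0.186·0.05
      = 0.03496 + 0.03225 + 0.0162 + 0.02352 + 0.0093 = 0.11623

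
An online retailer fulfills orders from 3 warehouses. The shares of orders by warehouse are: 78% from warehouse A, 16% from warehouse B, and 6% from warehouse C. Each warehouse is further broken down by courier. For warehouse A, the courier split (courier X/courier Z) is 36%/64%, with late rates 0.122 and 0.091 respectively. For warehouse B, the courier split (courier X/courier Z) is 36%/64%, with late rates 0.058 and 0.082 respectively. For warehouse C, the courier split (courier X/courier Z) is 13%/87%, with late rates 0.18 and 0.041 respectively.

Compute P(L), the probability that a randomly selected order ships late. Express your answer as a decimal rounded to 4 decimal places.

P(L|A) = 0.36·0.122 + 0.64·0.091 = 0.04392 + 0.05824 = 0.10216
P(L|B) = 0.36·0.058 + 0.64·0.082 = 0.02088 + 0.05248 = 0.07336
P(L|C) = 0.13·0.18 + 0.87·0.041 = 0.0234 + 0.03567 = 0.05907
Then overall,
P(L) = 0.78·0.10216 + 0.16·0.07336 + 0.06·0.05907
      = 0.0796848 + 0.0117376 + 0.0035442 = 0.0949666

P(L) ≈ 0.0950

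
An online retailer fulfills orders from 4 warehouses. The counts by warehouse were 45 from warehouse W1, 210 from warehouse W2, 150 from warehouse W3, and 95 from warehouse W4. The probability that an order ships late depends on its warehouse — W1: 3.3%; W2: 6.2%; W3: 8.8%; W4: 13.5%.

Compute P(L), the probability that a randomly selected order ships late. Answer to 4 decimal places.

Total: 45 + 210 + 150 + 95 = 500.
P(W1) = 45/500 = 0.09. P(W2) = 210/500 = 0.42. P(W3) = 150/500 = 0.3. P(W4) = 95/500 = 0.19.
P(L) = P(L|W1)·P(W1) + P(L|W2)·P(W2) + P(L|W3)·P(W3) + P(L|W4)·P(W4)
      = 0.033·0.09 + 0.062·0.42 + 0.088·0.3 + 0.135·0.19
      = 0.00297 + 0.02604 + 0.0264 + 0.02565 = 0.08106

P(L) ≈ 0.0811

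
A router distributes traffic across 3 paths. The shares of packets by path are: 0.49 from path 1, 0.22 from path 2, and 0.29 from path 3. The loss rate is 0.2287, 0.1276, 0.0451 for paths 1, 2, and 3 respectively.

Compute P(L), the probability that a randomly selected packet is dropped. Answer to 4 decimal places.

P(L) = P(L|1)·P(1) + P(L|2)·P(2) + P(L|3)·P(3)
      = 0.2287·0.49 + 0.1276·0.22 + 0.0451·0.29
      = 0.112063 + 0.028072 + 0.013079 = 0.153214

0.1532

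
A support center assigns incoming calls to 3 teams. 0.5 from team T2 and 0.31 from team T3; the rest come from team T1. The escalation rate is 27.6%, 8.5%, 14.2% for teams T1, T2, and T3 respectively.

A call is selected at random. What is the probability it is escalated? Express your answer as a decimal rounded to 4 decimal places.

P(T1) = 1 − (0.5 + 0.31) = 0.19.
Using total probability over the partition,
P(E) = P(E|T1)·P(T1) + P(E|T2)·P(T2) + P(E|T3)·P(T3)
      = 0.276·0.19 + 0.085·0.5 + 0.142·0.31
      = 0.05244 + 0.0425 + 0.04402 = 0.13896

P(E) ≈ 0.1390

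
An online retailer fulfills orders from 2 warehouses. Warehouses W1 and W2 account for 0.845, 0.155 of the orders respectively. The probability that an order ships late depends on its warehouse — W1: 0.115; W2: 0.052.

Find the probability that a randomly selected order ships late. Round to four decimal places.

P(L) = P(L|W1)·P(W1) + P(L|W2)·P(W2)
      = 0.115·0.845 + 0.052·0.155
      = 0.097175 + 0.00806 = 0.105235

P(L) ≈ 0.1052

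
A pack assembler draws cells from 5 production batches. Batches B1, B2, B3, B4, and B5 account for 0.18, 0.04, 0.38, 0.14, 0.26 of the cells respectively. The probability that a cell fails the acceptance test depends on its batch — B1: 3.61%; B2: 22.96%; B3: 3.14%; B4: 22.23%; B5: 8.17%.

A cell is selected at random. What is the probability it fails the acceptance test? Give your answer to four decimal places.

P(F) = P(F|B1)·P(B1) + P(F|B2)·P(B2) + P(F|B3)·P(B3) + P(F|B4)·P(B4) + P(F|B5)·P(B5)
      = 0.0361·0.18 + 0.2296·0.04 + 0.0314·0.38 + 0.2223·0.14 + 0.0817·0.26
      = 0.006498 + 0.009184 + 0.011932 + 0.031122 + 0.021242 = 0.079978

P(F) ≈ 0.0800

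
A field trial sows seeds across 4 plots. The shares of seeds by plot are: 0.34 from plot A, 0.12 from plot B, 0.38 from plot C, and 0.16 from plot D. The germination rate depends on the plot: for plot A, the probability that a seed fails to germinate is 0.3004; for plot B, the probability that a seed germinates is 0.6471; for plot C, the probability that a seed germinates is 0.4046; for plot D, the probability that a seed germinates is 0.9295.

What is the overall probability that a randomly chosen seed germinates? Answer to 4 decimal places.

P(G|A) = 1 − 0.3004 = 0.6996.
P(G) = P(G|A)·P(A) + P(G|B)·P(B) + P(G|C)·P(C) + P(G|D)·P(D)
      = 0.6996·0.34 + 0.6471·0.12 + 0.4046·0.38 + 0.9295·0.16
      = 0.237864 + 0.077652 + 0.153748 + 0.14872 = 0.617984

P(G) ≈ 0.6180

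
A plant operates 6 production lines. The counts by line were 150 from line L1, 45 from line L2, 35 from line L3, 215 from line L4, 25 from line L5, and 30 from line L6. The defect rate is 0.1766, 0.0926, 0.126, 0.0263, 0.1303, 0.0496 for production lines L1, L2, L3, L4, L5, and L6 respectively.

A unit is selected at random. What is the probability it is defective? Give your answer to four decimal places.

Total: 150 + 45 + 35 + 215 + 25 + 30 = 500.
P(L1) = 150/500 = 0.3. P(L2) = 45/500 = 0.09. P(L3) = 35/500 = 0.07. P(L4) = 215/500 = 0.43. P(L5) = 25/500 = 0.05. P(L6) = 30/500 = 0.06.
P(D) = P(D|L1)·P(L1) + P(D|L2)·P(L2) + P(D|L3)·P(L3) + P(D|L4)·P(L4) + P(D|L5)·P(L5) + P(D|L6)·P(L6)
      = 0.1766·0.3 + 0.0926·0.09 + 0.126·0.07 + 0.0263·0.43 + 0.1303·0.05 + 0.0496·0.06
      = 0.05298 + 0.008334 + 0.00882 + 0.011309 + 0.006515 + 0.002976 = 0.090934

0.0909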